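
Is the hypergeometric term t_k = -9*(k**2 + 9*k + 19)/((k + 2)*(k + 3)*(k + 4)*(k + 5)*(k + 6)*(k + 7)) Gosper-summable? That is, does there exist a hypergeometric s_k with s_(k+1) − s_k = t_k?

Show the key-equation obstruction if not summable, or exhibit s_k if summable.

Yes. s_k = k*(-k**2 - 12*k - 44)/(16*(k**3 + 12*k**2 + 44*k + 48)).

The ratio is (k + 2)*(9*k + (k + 1)**2 + 28)/((k + 8)*(k**2 + 9*k + 19)).
Normal form (A,B,C) = (k + 2, k + 8, k**2 + 9*k + 19).
Solve (k + 2)·f(k+1) − (k + 7)·f(k) = k**2 + 9*k + 19.
Degrees (1,1,2) ⇒ d ≤ 5.
A polynomial solution: f(k) = k*(k + 3)*(k + 5)*(k**2 + 12*k + 44)/144.
So s_k = (B(k−1)f/C)·t_k = (k*(k + 3)*(k + 5)*(k + 7)*(k**2 + 12*k + 44)/(144*(k**2 + 9*k + 19)))·t_k = k*(-k**2 - 12*k - 44)/(16*(k**3 + 12*k**2 + 44*k + 48)).
Δs = 9*(-k**2 - 9*k - 19)/(k**6 + 27*k**5 + 295*k**4 + 1665*k**3 + 5104*k**2 + 8028*k + 5040), as required.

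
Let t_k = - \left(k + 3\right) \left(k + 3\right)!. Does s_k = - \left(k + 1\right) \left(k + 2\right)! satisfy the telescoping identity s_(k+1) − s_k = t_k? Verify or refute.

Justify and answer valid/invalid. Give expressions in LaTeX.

Invalid: residual 2 \left(k + 2\right) \left(k + 2\right)! ≠ 0.

s_(k+1) = -(k + 2)*factorial(k + 3)
s_(k+1) − s_k = -(k**2 + 4*k + 5)*factorial(k + 2)
(s_(k+1) − s_k) − t_k = 2*(k + 2)*factorial(k + 2)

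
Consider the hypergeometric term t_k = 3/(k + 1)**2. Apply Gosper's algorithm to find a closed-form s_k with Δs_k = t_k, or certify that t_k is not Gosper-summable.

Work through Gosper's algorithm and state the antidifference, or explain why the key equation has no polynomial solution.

none — t_k is not Gosper-summable

The ratio is (k + 1)**2/(k + 2)**2.
Factor: A=k**2 + 2*k + 1; B=k**2 + 4*k + 4; C=1.
Need (k**2 + 2*k + 1)·f(k+1) − (k**2 + 2*k + 1)·f(k) = 1.
Degrees (2,2,0) ⇒ d ≤ 0.
Write f(k) = c0. Then LHS − RHS = -1, requiring -1 = 0: contradictory. No certificate.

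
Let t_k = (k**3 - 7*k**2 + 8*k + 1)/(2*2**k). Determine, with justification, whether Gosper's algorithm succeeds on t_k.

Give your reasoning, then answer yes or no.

The ratio is (k**3 - 4*k**2 - 3*k + 3)/(2*(k**3 - 7*k**2 + 8*k + 1)).
So A=1/2 and B=1, with C=k**3 - 7*k**2 + 8*k + 1.
Key eq: (1/2)·f(k+1) = (1)·f(k) + (k**3 - 7*k**2 + 8*k + 1).
Bound: deg f ≤ 3.
Match coefficients ⇒ f(k) = -2*(k**3 - 4*k**2 + 3*k + 1).
Then R = B(k−1)f/C = -2*(k**3 - 4*k**2 + 3*k + 1)/(k**3 - 7*k**2 + 8*k + 1), so s_k = R(k)·t_k = (-k**3 + 4*k**2 - 3*k - 1)/2**k.
Δs = (k**3 - 7*k**2 + 8*k + 1)/(2*2**k), as required.

Yes. s_k = (-k**3 + 4*k**2 - 3*k - 1)/2**k.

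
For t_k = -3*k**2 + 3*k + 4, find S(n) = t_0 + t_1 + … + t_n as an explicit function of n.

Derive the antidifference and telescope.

S(n) = -n**3 + 5*n + 4

r(k) = (3*k**2 + 3*k - 4)/(3*k**2 - 3*k - 4) after simplifying.
So A=1 and B=1, with C=k**2 - k - 4/3.
Solve (1)·f(k+1) − (1)·f(k) = k**2 - k - 4/3.
Degrees (0,0,2) ⇒ d ≤ 3.
Coefficient equations give f(k) = k*(k**2 - 3*k - 2)/3.
R(k) = B(k−1)·f(k)/C(k) = k*(k**2 - 3*k - 2)/(3*k**2 - 3*k - 4); s_k = R·t_k = k*(-k**2 + 3*k + 2).
Verify: -3*k**2 + 3*k + 4 matches t_k.
Σ_(k=0)^n t_k = s_(n+1) − s_(0) = (-n**3 + 5*n + 4) − (0), i.e. -n**3 + 5*n + 4.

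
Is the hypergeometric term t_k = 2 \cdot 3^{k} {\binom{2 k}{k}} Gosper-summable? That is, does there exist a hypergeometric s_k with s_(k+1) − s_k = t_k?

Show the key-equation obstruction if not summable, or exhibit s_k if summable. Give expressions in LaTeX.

The ratio is 6*(2*k + 1)/(k + 1).
A = 12*k + 6, B = k + 1, C = 1.
f must satisfy (12*k + 6)·f(k+1) − (k)·f(k) = 1.
Degrees (1,1,0) ⇒ d ≤ -1.
deg f ≤ -1 is impossible — no certificate.

No. Not Gosper-summable.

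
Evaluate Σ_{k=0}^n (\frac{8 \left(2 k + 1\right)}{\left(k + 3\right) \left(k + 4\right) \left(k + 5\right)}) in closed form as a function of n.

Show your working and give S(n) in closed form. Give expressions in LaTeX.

Compute t_(k+1)/t_k: get (k + 3)*(2*k + 3)/((k + 6)*(2*k + 1)).
Normal form (A,B,C) = (k + 3, k + 6, k + 1/2).
f must satisfy (k + 3)·f(k+1) − (k + 5)·f(k) = k + 1/2.
From deg A=1, deg B=1, deg C=1: d=2.
Solve for f: f(k) = k*(7*k + 1)/48 (degree 2 ≤ 2).
Certificate R = B(k−1)f/C = k*(k + 5)*(7*k + 1)/(24*(2*k + 1)) gives s_k = k*(7*k + 1)/(3*(k + 3)*(k + 4)).
Δs = 8*(2*k + 1)/(k**3 + 12*k**2 + 47*k + 60), as required.
Evaluate: s_(n+1) = (7*n**2 + 15*n + 8)/(3*(n**2 + 9*n + 20)); subtract s_(0) = 0 ⇒ S(n) = (7*n**2 + 15*n + 8)/(3*(n**2 + 9*n + 20)).

S(n) = \frac{7 n^{2} + 15 n + 8}{3 \left(n^{2} + 9 n + 20\right)}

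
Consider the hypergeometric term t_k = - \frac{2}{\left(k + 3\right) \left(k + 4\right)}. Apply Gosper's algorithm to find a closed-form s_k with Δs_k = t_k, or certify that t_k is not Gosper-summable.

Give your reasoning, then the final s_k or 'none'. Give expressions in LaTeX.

s_k = - \frac{2 k}{3 k + 9}

The ratio is (k + 3)/(k + 5).
Take A(k)=k + 3, B(k)=k + 5, C(k)=1.
Key eq: (k + 3)·f(k+1) = (k + 4)·f(k) + (1).
From deg A=1, deg B=1, deg C=0: d=1.
Solving with deg f ≤ 1: f(k) = k/3.
Certificate R = B(k−1)f/C = k*(k + 4)/3 gives s_k = -2*k/(3*k + 9).
Δs = -2/(k**2 + 7*k + 12), as required.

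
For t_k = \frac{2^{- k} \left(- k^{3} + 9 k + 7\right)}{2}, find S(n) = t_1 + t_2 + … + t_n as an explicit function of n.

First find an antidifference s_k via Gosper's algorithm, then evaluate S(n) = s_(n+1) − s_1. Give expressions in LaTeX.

S(n) = 2^{- n - 1} \left(- 2^{n} + n^{3} + 6 n^{2} + 9 n + 1\right)

r(k) = (9*k - (k + 1)**3 + 16)/(2*(-k**3 + 9*k + 7)) after simplifying.
Factor: A=1/2; B=1; C=k**3 - 9*k - 7.
Set up (1/2)·f(k+1) − (1)·f(k) − (k**3 - 9*k - 7) = 0.
Bound: deg f ≤ 3.
Coefficient equations give f(k) = -2*(k**3 + 3*k**2 - 3).
Certificate R = B(k−1)f/C = -2*(k**3 + 3*k**2 - 3)/(k**3 - 9*k - 7) gives s_k = (k**3 + 3*k**2 - 3)/2**k.
Verify: (-k**3 + 9*k + 7)/(2*2**k) matches t_k.
Σ_(k=1)^n t_k = s_(n+1) − s_(1) = (2**(-n - 1)*(n**3 + 6*n**2 + 9*n + 1)) − (1/2), i.e. 2**(-n - 1)*(-2**n + n**3 + 6*n**2 + 9*n + 1).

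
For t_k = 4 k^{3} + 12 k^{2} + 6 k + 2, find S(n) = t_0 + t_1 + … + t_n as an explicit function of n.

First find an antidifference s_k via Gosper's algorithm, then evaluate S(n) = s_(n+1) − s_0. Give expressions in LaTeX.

Step 1: r(k) = (2*k**3 + 12*k**2 + 21*k + 12)/(2*k**3 + 6*k**2 + 3*k + 1).
Take A(k)=1, B(k)=1, C(k)=k**3 + 3*k**2 + 3*k/2 + 1/2.
f must satisfy (1)·f(k+1) − (1)·f(k) = k**3 + 3*k**2 + 3*k/2 + 1/2.
deg f ≤ 4 (via 0,0,3).
Solve for f: f(k) = k*(k**3 + 2*k**2 - 2*k + 1)/4 (degree 4 ≤ 4).
R(k) = B(k−1)·f(k)/C(k) = k*(k**3 + 2*k**2 - 2*k + 1)/(2*(2*k**3 + 6*k**2 + 3*k + 1)); s_k = R·t_k = k*(k**3 + 2*k**2 - 2*k + 1).
s_(k+1) − s_k = 4*k**3 + 12*k**2 + 6*k + 2 = t_k.
s_(n+1) = n**4 + 6*n**3 + 10*n**2 + 7*n + 2 and s_(0) = 0, so S(n) = n**4 + 6*n**3 + 10*n**2 + 7*n + 2.

S(n) = n^{4} + 6 n^{3} + 10 n^{2} + 7 n + 2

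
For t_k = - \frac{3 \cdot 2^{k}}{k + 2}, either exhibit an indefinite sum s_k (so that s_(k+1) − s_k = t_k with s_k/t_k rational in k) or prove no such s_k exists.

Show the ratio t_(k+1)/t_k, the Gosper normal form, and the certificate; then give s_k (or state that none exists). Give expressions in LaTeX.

not Gosper-summable; s_k does not exist

Step 1: r(k) = 2*(k + 2)/(k + 3).
So A=2*k + 4 and B=k + 3, with C=1.
Need (2*k + 4)·f(k+1) − (k + 2)·f(k) = 1.
Degrees (1,1,0) ⇒ d ≤ -1.
Negative degree bound (-1): no f exists, t_k not Gosper-summable.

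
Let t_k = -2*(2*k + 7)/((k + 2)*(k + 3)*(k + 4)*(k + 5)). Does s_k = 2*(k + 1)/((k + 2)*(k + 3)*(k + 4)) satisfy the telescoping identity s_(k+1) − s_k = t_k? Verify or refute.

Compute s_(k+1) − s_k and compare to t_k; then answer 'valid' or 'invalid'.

Invalid: residual 12/(k**4 + 14*k**3 + 71*k**2 + 154*k + 120) ≠ 0.

s_(k+1) = 2*(k + 2)/((k + 3)*(k + 4)*(k + 5))
s_(k+1) − s_k = 2*(-2*k - 1)/(k**4 + 14*k**3 + 71*k**2 + 154*k + 120)
(s_(k+1) − s_k) − t_k = 12/(k**4 + 14*k**3 + 71*k**2 + 154*k + 120)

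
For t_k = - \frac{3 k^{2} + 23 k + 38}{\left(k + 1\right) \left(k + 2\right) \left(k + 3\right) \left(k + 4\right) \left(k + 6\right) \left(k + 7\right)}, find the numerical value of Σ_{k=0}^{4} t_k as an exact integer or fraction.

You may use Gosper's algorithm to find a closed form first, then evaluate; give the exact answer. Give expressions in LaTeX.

Σ = -85/1584

Step 1: r(k) = (k + 1)*(k + 6)*(23*k + 3*(k + 1)**2 + 61)/((k + 5)*(k + 8)*(3*k**2 + 23*k + 38)).
So A=k + 1 and B=k + 8, with C=k**3 + 38*k**2/3 + 51*k + 190/3.
Set up (k + 1)·f(k+1) − (k + 7)·f(k) − (k**3 + 38*k**2/3 + 51*k + 190/3) = 0.
Bound: deg f ≤ 6.
Coefficient equations give f(k) = k*(k + 2)*(k + 4)*(k + 5)*(k**2 + 10*k + 27)/54.
Then R = B(k−1)f/C = k*(k + 2)*(k + 4)*(k + 7)*(k**2 + 10*k + 27)/(18*(3*k**2 + 23*k + 38)), so s_k = R(k)·t_k = k*(-k**2 - 10*k - 27)/(18*(k**3 + 10*k**2 + 27*k + 18)).
s_(k+1) − s_k = (-3*k**2 - 23*k - 38)/(k**6 + 23*k**5 + 207*k**4 + 925*k**3 + 2144*k**2 + 2412*k + 1008) = t_k.
Σ_(k=0)^(4) t_k = s_(5) − s_(0) = -85/1584 − (0) = -85/1584.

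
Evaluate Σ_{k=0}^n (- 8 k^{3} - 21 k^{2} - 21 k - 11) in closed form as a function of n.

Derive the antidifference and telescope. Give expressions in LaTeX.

S(n) = - 2 n^{4} - 11 n^{3} - 23 n^{2} - 25 n - 11

t_(k+1)/t_k = (8*k**3 + 45*k**2 + 87*k + 61)/(8*k**3 + 21*k**2 + 21*k + 11).
Normal form (A,B,C) = (1, 1, k**3 + 21*k**2/8 + 21*k/8 + 11/8).
Key eq: (1)·f(k+1) = (1)·f(k) + (k**3 + 21*k**2/8 + 21*k/8 + 11/8).
Degrees (0,0,3) ⇒ d ≤ 4.
Match coefficients ⇒ f(k) = k*(2*k**3 + 3*k**2 + 2*k + 4)/8.
R(k) = B(k−1)·f(k)/C(k) = k*(2*k**3 + 3*k**2 + 2*k + 4)/(8*k**3 + 21*k**2 + 21*k + 11); s_k = R·t_k = k*(-2*k**3 - 3*k**2 - 2*k - 4).
Check: Δs_k = -8*k**3 - 21*k**2 - 21*k - 11. ✓
Telescope: S(n) = s_(n+1) − s_(0) = -2*n**4 - 11*n**3 - 23*n**2 - 25*n - 11 − (0) = -2*n**4 - 11*n**3 - 23*n**2 - 25*n - 11.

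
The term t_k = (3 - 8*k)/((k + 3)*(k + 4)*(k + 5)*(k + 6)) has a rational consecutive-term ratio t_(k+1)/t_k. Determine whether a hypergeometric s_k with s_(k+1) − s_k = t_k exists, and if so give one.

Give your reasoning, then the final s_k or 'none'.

s_k = k*(-k**2 - 12*k + 33)/(20*(k + 3)*(k + 4)*(k + 5))

Compute t_(k+1)/t_k: get (k + 3)*(8*k + 5)/((k + 7)*(8*k - 3)).
Take A(k)=k + 3, B(k)=k + 7, C(k)=k - 3/8.
Need (k + 3)·f(k+1) − (k + 6)·f(k) = k - 3/8.
From deg A=1, deg B=1, deg C=1: d=3.
Solve for f: f(k) = k*(k**2 + 12*k - 33)/160 (degree 3 ≤ 3).
Certificate R = B(k−1)f/C = k*(k + 6)*(k**2 + 12*k - 33)/(20*(8*k - 3)) gives s_k = k*(-k**2 - 12*k + 33)/(20*(k + 3)*(k + 4)*(k + 5)).
s_(k+1) − s_k = (3 - 8*k)/(k**4 + 18*k**3 + 119*k**2 + 342*k + 360) = t_k.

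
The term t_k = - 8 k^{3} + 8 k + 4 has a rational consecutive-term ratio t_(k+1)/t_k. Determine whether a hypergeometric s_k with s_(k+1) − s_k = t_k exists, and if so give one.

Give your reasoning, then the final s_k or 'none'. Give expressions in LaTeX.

t_(k+1)/t_k = (2*k - 2*(k + 1)**3 + 3)/(-2*k**3 + 2*k + 1).
A = 1, B = 1, C = k**3 - k - 1/2.
f must satisfy (1)·f(k+1) − (1)·f(k) = k**3 - k - 1/2.
deg f ≤ 4 (via 0,0,3).
Match coefficients ⇒ f(k) = k**2*(k**2 - 2*k - 1)/4.
Certificate R = B(k−1)f/C = k**2*(k**2 - 2*k - 1)/(2*(2*k**3 - 2*k - 1)) gives s_k = 2*k**2*(-k**2 + 2*k + 1).
Δs = -8*k**3 + 8*k + 4, as required.

s_k = 2 k^{2} \left(- k^{2} + 2 k + 1\right)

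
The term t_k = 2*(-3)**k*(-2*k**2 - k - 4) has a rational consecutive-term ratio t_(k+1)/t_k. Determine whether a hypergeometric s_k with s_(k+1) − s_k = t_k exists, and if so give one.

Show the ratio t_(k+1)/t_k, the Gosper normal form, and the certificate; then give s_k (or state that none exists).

Compute t_(k+1)/t_k: get 3*(-2*k**2 - 5*k - 7)/(2*k**2 + k + 4).
A = -3, B = 1, C = k**2 + k/2 + 2.
Solve (-3)·f(k+1) − (1)·f(k) = k**2 + k/2 + 2.
Bound: deg f ≤ 2.
Solving with deg f ≤ 2: f(k) = -(k**2 - k + 2)/4.
R(k) = B(k−1)·f(k)/C(k) = -(k**2 - k + 2)/(2*(2*k**2 + k + 4)); s_k = R·t_k = (-3)**k*(k**2 - k + 2).
s_(k+1) − s_k = 2*(-3)**k*(-2*k**2 - k - 4) = t_k.

s_k = (-3)**k*(k**2 - k + 2)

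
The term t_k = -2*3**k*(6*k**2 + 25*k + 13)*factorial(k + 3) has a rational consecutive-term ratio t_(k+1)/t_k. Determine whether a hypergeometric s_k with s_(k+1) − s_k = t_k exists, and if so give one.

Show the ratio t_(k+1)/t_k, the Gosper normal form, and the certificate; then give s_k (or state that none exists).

s_k = -2*3**k*(2*k - 1)*factorial(k + 3)

r(k) = 3*(6*k**3 + 61*k**2 + 192*k + 176)/(6*k**2 + 25*k + 13) after simplifying.
Gosper form: A/B · C(k+1)/C(k) with A=3*k + 12, B=1, C=k**2 + 25*k/6 + 13/6.
Need (3*k + 12)·f(k+1) − (1)·f(k) = k**2 + 25*k/6 + 13/6.
d = 1 from the (1,0,2) case.
Match coefficients ⇒ f(k) = (2*k - 1)/6.
Get s_k = R·t_k = -2*3**k*(2*k - 1)*factorial(k + 3) with R(k) = B(k−1)f(k)/C(k) = (2*k - 1)/(6*k**2 + 25*k + 13).
Check: Δs_k = -2*3**k*(6*k**2 + 25*k + 13)*factorial(k + 3). ✓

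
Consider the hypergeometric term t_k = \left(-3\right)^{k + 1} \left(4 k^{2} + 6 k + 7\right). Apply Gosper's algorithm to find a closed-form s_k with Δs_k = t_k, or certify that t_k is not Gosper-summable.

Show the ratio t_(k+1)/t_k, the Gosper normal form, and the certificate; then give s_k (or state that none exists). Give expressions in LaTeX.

t_(k+1)/t_k = 3*(-4*k**2 - 14*k - 17)/(4*k**2 + 6*k + 7).
Gosper form: A/B · C(k+1)/C(k) with A=-3, B=1, C=k**2 + 3*k/2 + 7/4.
Solve (-3)·f(k+1) − (1)·f(k) = k**2 + 3*k/2 + 7/4.
From deg A=0, deg B=0, deg C=2: d=2.
Solve for f: f(k) = -(k**2 + 1)/4 (degree 2 ≤ 2).
Get s_k = R·t_k = 3*(-3)**k*(k**2 + 1) with R(k) = B(k−1)f(k)/C(k) = -(k**2 + 1)/(4*k**2 + 6*k + 7).
Verify: (-3)**(k + 1)*(4*k**2 + 6*k + 7) matches t_k.

s_k = 3 \left(-3\right)^{k} \left(k^{2} + 1\right)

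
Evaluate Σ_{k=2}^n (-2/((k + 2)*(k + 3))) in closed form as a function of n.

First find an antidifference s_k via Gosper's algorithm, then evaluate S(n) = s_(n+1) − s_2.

S(n) = (1 - n)/(2*(n + 3))

t_(k+1)/t_k = (k + 2)/(k + 4).
Factor: A=k + 2; B=k + 4; C=1.
Set up (k + 2)·f(k+1) − (k + 3)·f(k) − (1) = 0.
From deg A=1, deg B=1, deg C=0: d=1.
Coefficient equations give f(k) = k/2.
Get s_k = R·t_k = -k/(k + 2) with R(k) = B(k−1)f(k)/C(k) = k*(k + 3)/2.
Δs = -2/(k**2 + 5*k + 6), as required.
Telescope: S(n) = s_(n+1) − s_(2) = (-n - 1)/(n + 3) − (-1/2) = (1 - n)/(2*(n + 3)).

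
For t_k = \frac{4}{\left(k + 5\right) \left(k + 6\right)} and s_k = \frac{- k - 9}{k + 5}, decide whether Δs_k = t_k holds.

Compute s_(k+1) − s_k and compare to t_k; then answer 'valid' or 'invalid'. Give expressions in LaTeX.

s_(k+1) = (-k - 10)/(k + 6)
s_(k+1) − s_k = 4/(k**2 + 11*k + 30)
(s_(k+1) − s_k) − t_k = 0

Valid — Δs_k = t_k.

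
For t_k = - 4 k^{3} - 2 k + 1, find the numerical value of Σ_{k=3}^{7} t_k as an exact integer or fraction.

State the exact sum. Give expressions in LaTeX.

The ratio is (2*k + 4*(k + 1)**3 + 1)/(4*k**3 + 2*k - 1).
A = 1, B = 1, C = k**3 + k/2 - 1/4.
Need (1)·f(k+1) − (1)·f(k) = k**3 + k/2 - 1/4.
Bound: deg f ≤ 4.
Solve for f: f(k) = k*(k**3 - 2*k**2 + 2*k - 2)/4 (degree 4 ≤ 4).
So s_k = (B(k−1)f/C)·t_k = (k*(k**3 - 2*k**2 + 2*k - 2)/(4*k**3 + 2*k - 1))·t_k = k*(-k**3 + 2*k**2 - 2*k + 2).
Verify: -4*k**3 - 2*k + 1 matches t_k.
Sum = s_(8) − s_(3); s_(8) = -3184, s_(3) = -39 ⇒ -3145.

Σ = -3145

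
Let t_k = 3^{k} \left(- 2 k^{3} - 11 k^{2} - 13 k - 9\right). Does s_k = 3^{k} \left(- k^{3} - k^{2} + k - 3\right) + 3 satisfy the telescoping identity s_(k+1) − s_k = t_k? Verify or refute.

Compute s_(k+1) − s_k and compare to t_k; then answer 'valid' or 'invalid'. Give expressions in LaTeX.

valid; difference matches t_k

s_(k+1) = 3*3**k*(k - (k + 1)**3 - (k + 1)**2 - 2) + 3
s_(k+1) − s_k = 3**k*(-2*k**3 - 11*k**2 - 13*k - 9)
(s_(k+1) − s_k) − t_k = 0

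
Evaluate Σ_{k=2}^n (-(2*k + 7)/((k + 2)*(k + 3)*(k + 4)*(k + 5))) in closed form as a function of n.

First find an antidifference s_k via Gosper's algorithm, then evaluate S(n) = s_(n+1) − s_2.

Step 1: r(k) = (k + 2)*(2*k + 9)/((k + 6)*(2*k + 7)).
Normal form (A,B,C) = (k + 2, k + 6, k + 7/2).
Key eq: (k + 2)·f(k+1) = (k + 5)·f(k) + (k + 7/2).
Degrees (1,1,1) ⇒ d ≤ 3.
Match coefficients ⇒ f(k) = k*(k + 3)*(k + 6)/16.
Then R = B(k−1)f/C = k*(k + 3)*(k + 5)*(k + 6)/(8*(2*k + 7)), so s_k = R(k)·t_k = k*(-k - 6)/(8*(k**2 + 6*k + 8)).
s_(k+1) − s_k = (-2*k - 7)/(k**4 + 14*k**3 + 71*k**2 + 154*k + 120) = t_k.
Evaluate: s_(n+1) = (-n**2 - 8*n - 7)/(8*(n**2 + 8*n + 15)); subtract s_(2) = -1/12 ⇒ S(n) = (-n**2 - 8*n + 9)/(24*(n**2 + 8*n + 15)).

S(n) = (-n**2 - 8*n + 9)/(24*(n**2 + 8*n + 15))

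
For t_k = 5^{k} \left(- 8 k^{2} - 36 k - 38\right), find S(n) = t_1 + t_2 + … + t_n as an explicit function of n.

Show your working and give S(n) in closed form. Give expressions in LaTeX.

S(n) = - 10 \cdot 5^{n} n^{2} - 40 \cdot 5^{n} n - 40 \cdot 5^{n} + 40

Ratio r(k) = 5*(4*k**2 + 26*k + 41)/(4*k**2 + 18*k + 19).
So A=5 and B=1, with C=k**2 + 9*k/2 + 19/4.
Solve (5)·f(k+1) − (1)·f(k) = k**2 + 9*k/2 + 19/4.
deg f ≤ 2 (via 0,0,2).
Solving with deg f ≤ 2: f(k) = (k + 1)**2/4.
Certificate R = B(k−1)f/C = (k + 1)**2/(4*k**2 + 18*k + 19) gives s_k = -2*5**k*(k**2 + 2*k + 1).
Δs = 5**k*(-8*k**2 - 36*k - 38), as required.
Telescope: S(n) = s_(n+1) − s_(1) = 10*5**n*(-n**2 - 4*n - 4) − (-40) = -10*5**n*n**2 - 40*5**n*n - 40*5**n + 40.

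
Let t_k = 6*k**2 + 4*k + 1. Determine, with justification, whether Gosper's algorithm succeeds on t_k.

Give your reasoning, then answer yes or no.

Step 1: r(k) = (6*k**2 + 16*k + 11)/(6*k**2 + 4*k + 1).
So A=1 and B=1, with C=k**2 + 2*k/3 + 1/6.
Need (1)·f(k+1) − (1)·f(k) = k**2 + 2*k/3 + 1/6.
Bound: deg f ≤ 3.
Coefficient equations give f(k) = k**2*(2*k - 1)/6.
R(k) = B(k−1)·f(k)/C(k) = k**2*(2*k - 1)/(6*k**2 + 4*k + 1); s_k = R·t_k = k**2*(2*k - 1).
Check: Δs_k = 6*k**2 + 4*k + 1. ✓

Yes. s_k = k**2*(2*k - 1).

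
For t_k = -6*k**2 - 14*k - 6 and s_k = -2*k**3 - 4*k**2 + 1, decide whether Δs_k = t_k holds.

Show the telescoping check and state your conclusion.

s_(k+1) = -2*(k + 1)**3 - 4*(k + 1)**2 + 1
s_(k+1) − s_k = -6*k**2 - 14*k - 6
(s_(k+1) − s_k) − t_k = 0

Valid — Δs_k = t_k.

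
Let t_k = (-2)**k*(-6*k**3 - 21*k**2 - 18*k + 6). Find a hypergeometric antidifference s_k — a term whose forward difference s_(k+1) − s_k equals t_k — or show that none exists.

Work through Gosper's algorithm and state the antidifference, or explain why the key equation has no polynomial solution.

Compute t_(k+1)/t_k: get 2*(-2*k**3 - 13*k**2 - 26*k - 13)/(2*k**3 + 7*k**2 + 6*k - 2).
Normal form (A,B,C) = (-2, 1, k**3 + 7*k**2/2 + 3*k - 1).
f must satisfy (-2)·f(k+1) − (1)·f(k) = k**3 + 7*k**2/2 + 3*k - 1.
deg f ≤ 3 (via 0,0,3).
A polynomial solution: f(k) = -(2*k**3 + 3*k**2 - 2*k - 4)/6.
Certificate R = B(k−1)f/C = -(2*k**3 + 3*k**2 - 2*k - 4)/(3*(2*k**3 + 7*k**2 + 6*k - 2)) gives s_k = (-2)**k*(2*k**3 + 3*k**2 - 2*k - 4).
Verify: (-2)**k*(-6*k**3 - 21*k**2 - 18*k + 6) matches t_k.

s_k = (-2)**k*(2*k**3 + 3*k**2 - 2*k - 4)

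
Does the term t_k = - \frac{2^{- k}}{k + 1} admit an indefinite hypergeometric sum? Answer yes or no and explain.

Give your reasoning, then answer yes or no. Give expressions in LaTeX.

t_(k+1)/t_k = (k + 1)/(2*(k + 2)).
So A=k/2 + 1/2 and B=k + 2, with C=1.
Need (k/2 + 1/2)·f(k+1) − (k + 1)·f(k) = 1.
deg f ≤ -1 (via 1,1,0).
deg f ≤ -1 is impossible — no certificate.

No — t_k has no hypergeometric antidifference.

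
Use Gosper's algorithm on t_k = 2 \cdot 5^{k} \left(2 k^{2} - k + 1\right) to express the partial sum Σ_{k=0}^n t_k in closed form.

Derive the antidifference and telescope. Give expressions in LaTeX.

S(n) = 5^{n + 1} n^{2} - 5^{n + 1} n + 5^{n + 1} - 3

r(k) = 5*(-k + 2*(k + 1)**2)/(2*k**2 - k + 1) after simplifying.
Gosper form: A/B · C(k+1)/C(k) with A=5, B=1, C=k**2 - k/2 + 1/2.
Key eq: (5)·f(k+1) = (1)·f(k) + (k**2 - k/2 + 1/2).
From deg A=0, deg B=0, deg C=2: d=2.
Solving with deg f ≤ 2: f(k) = (k**2 - 3*k + 3)/4.
R(k) = B(k−1)·f(k)/C(k) = (k**2 - 3*k + 3)/(2*(2*k**2 - k + 1)); s_k = R·t_k = 5**k*(k**2 - 3*k + 3).
Verify: 2*5**k*(2*k**2 - k + 1) matches t_k.
Telescope: S(n) = s_(n+1) − s_(0) = 5**(n + 1)*(n**2 - n + 1) − (3) = 5**(n + 1)*n**2 - 5**(n + 1)*n + 5**(n + 1) - 3.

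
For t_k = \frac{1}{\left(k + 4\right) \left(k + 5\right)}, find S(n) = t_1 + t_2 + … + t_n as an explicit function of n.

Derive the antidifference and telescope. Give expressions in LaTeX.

S(n) = \frac{n}{5 \left(n + 5\right)}

t_(k+1)/t_k = (k + 4)/(k + 6).
A = k + 4, B = k + 6, C = 1.
f must satisfy (k + 4)·f(k+1) − (k + 5)·f(k) = 1.
From deg A=1, deg B=1, deg C=0: d=1.
Coefficient equations give f(k) = k/4.
R(k) = B(k−1)·f(k)/C(k) = k*(k + 5)/4; s_k = R·t_k = k/(4*(k + 4)).
Check: Δs_k = 1/(k**2 + 9*k + 20). ✓
Σ_(k=1)^n t_k = s_(n+1) − s_(1) = ((n + 1)/(4*(n + 5))) − (1/20), i.e. n/(5*(n + 5)).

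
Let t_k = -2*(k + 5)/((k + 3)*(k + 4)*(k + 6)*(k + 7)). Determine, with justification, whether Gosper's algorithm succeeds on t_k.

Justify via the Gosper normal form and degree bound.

Compute t_(k+1)/t_k: get (k + 3)*(k + 6)**2/((k + 5)**2*(k + 8)).
Normal form (A,B,C) = (k + 3, k + 8, k**2 + 10*k + 25).
Need (k + 3)·f(k+1) − (k + 7)·f(k) = k**2 + 10*k + 25.
deg f ≤ 4 (via 1,1,2).
Match coefficients ⇒ f(k) = k*(k + 4)*(k + 5)*(k + 9)/36.
Then R = B(k−1)f/C = k*(k + 4)*(k + 7)*(k + 9)/(36*(k + 5)), so s_k = R(k)·t_k = k*(-k - 9)/(18*(k**2 + 9*k + 18)).
Verify: 2*(-k - 5)/(k**4 + 20*k**3 + 145*k**2 + 450*k + 504) matches t_k.

Yes. s_k = k*(-k - 9)/(18*(k**2 + 9*k + 18)).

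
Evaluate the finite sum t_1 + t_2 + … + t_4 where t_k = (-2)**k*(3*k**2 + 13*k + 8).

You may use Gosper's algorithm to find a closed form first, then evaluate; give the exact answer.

Step 1: r(k) = 2*(-3*k**2 - 19*k - 24)/(3*k**2 + 13*k + 8).
Gosper form: A/B · C(k+1)/C(k) with A=-2, B=1, C=k**2 + 13*k/3 + 8/3.
Key eq: (-2)·f(k+1) = (1)·f(k) + (k**2 + 13*k/3 + 8/3).
Bound: deg f ≤ 2.
Match coefficients ⇒ f(k) = -k*(k + 3)/3.
Then R = B(k−1)f/C = -k*(k + 3)/(3*k**2 + 13*k + 8), so s_k = R(k)·t_k = (-2)**k*k*(-k - 3).
s_(k+1) − s_k = (-2)**k*(3*k**2 + 13*k + 8) = t_k.
Telescoping: Σ = s_(5) − s_(1) = 1280 − (8) = 1272.

Σ = 1272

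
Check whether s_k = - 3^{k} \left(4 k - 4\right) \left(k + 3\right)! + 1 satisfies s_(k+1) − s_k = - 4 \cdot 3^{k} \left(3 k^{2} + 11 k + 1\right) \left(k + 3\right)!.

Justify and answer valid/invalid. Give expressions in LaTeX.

s_(k+1) = -4*3**(k + 1)*k*factorial(k + 4) + 1
s_(k+1) − s_k = -4*3**k*(3*k**2 + 11*k + 1)*factorial(k + 3)
(s_(k+1) − s_k) − t_k = 0

valid; difference matches t_k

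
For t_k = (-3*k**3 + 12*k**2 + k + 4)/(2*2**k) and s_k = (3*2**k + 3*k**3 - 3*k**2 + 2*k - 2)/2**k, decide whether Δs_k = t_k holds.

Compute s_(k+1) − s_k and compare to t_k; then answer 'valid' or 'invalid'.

Valid: the claim telescopes to t_k.

s_(k+1) = (6*2**k + 3*k**3 + 6*k**2 + 5*k)/(2*2**k)
s_(k+1) − s_k = (-3*k**3 + 12*k**2 + k + 4)/(2*2**k)
(s_(k+1) − s_k) − t_k = 0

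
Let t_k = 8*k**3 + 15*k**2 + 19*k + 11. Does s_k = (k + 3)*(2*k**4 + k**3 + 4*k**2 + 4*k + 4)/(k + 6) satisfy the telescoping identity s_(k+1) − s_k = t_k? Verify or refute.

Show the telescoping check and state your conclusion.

Invalid: residual 3*(-6*k**4 - 62*k**3 - 105*k**2 - 121*k - 62)/(k**2 + 13*k + 42) ≠ 0.

s_(k+1) = (2*k**5 + 17*k**4 + 55*k**3 + 99*k**2 + 107*k + 60)/(k + 7)
s_(k+1) − s_k = (8*k**5 + 101*k**4 + 364*k**3 + 573*k**2 + 578*k + 276)/(k**2 + 13*k + 42)
(s_(k+1) − s_k) − t_k = 3*(-6*k**4 - 62*k**3 - 105*k**2 - 121*k - 62)/(k**2 + 13*k + 42)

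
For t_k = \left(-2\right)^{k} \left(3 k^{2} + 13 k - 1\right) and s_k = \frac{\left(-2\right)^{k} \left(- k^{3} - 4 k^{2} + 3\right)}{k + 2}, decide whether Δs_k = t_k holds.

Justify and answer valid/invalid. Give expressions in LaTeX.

s_(k+1) = 2*(-2)**k*(k**3 + 7*k**2 + 11*k + 2)/(k + 3)
s_(k+1) − s_k = (-2)**k*(3*k**4 + 25*k**3 + 62*k**2 + 45*k - 1)/(k**2 + 5*k + 6)
(s_(k+1) − s_k) − t_k = (-2)**k*(-3*k**3 - 20*k**2 - 28*k + 5)/(k**2 + 5*k + 6)

Invalid: residual \frac{\left(-2\right)^{k} \left(- 3 k^{3} - 20 k^{2} - 28 k + 5\right)}{k^{2} + 5 k + 6} ≠ 0.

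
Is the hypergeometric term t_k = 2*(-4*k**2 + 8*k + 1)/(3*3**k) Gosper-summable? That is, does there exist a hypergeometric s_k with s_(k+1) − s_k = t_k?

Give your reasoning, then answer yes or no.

Yes. s_k = (4*k**2 - 4*k - 1)/3**k.

Step 1: r(k) = (4*k**2 - 5)/(3*(4*k**2 - 8*k - 1)).
Normal form (A,B,C) = (1/3, 1, k**2 - 2*k - 1/4).
Need (1/3)·f(k+1) − (1)·f(k) = k**2 - 2*k - 1/4.
d = 2 from the (0,0,2) case.
Match coefficients ⇒ f(k) = -3*(4*k**2 - 4*k - 1)/8.
So s_k = (B(k−1)f/C)·t_k = (-3*(4*k**2 - 4*k - 1)/(2*(4*k**2 - 8*k - 1)))·t_k = (4*k**2 - 4*k - 1)/3**k.
Δs = 2*(-4*k**2 + 8*k + 1)/(3*3**k), as required.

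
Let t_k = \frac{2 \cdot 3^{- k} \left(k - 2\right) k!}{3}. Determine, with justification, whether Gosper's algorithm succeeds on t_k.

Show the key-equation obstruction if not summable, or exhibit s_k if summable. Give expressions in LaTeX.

Step 1: r(k) = (k**2 - 1)/(3*(k - 2)).
A = k/3 + 1/3, B = 1, C = k - 2.
Solve (k/3 + 1/3)·f(k+1) − (1)·f(k) = k - 2.
Degrees (1,0,1) ⇒ d ≤ 0.
Solving with deg f ≤ 0: f(k) = 3.
Then R = B(k−1)f/C = 3/(k - 2), so s_k = R(k)·t_k = 2*factorial(k)/3**k.
Verify: 2*(k - 2)*factorial(k)/(3*3**k) matches t_k.

Yes. s_k = 2 \cdot 3^{- k} k!.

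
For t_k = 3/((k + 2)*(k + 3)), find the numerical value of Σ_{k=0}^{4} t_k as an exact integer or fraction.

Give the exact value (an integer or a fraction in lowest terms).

t_(k+1)/t_k = (k + 2)/(k + 4).
Gosper form: A/B · C(k+1)/C(k) with A=k + 2, B=k + 4, C=1.
Need (k + 2)·f(k+1) − (k + 3)·f(k) = 1.
Degrees (1,1,0) ⇒ d ≤ 1.
Solving with deg f ≤ 1: f(k) = k/2.
Get s_k = R·t_k = 3*k/(2*(k + 2)) with R(k) = B(k−1)f(k)/C(k) = k*(k + 3)/2.
s_(k+1) − s_k = 3/(k**2 + 5*k + 6) = t_k.
Sum = s_(5) − s_(0); s_(5) = 15/14, s_(0) = 0 ⇒ 15/14.

Σ = 15/14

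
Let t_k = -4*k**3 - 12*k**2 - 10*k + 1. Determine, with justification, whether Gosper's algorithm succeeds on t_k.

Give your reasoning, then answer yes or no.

Yes. s_k = k*(-k**3 - 2*k**2 + 4).

Compute t_(k+1)/t_k: get (4*k**3 + 24*k**2 + 46*k + 25)/(4*k**3 + 12*k**2 + 10*k - 1).
Factor: A=1; B=1; C=k**3 + 3*k**2 + 5*k/2 - 1/4.
f must satisfy (1)·f(k+1) − (1)·f(k) = k**3 + 3*k**2 + 5*k/2 - 1/4.
Bound: deg f ≤ 4.
A polynomial solution: f(k) = k*(k**3 + 2*k**2 - 4)/4.
Then R = B(k−1)f/C = k*(k**3 + 2*k**2 - 4)/(4*k**3 + 12*k**2 + 10*k - 1), so s_k = R(k)·t_k = k*(-k**3 - 2*k**2 + 4).
Verify: -4*k**3 - 12*k**2 - 10*k + 1 matches t_k.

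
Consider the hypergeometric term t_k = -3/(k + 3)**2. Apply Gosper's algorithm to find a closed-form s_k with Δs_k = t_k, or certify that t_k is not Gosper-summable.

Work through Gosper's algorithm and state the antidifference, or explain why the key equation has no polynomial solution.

t_(k+1)/t_k = (k + 3)**2/(k + 4)**2.
Take A(k)=k**2 + 6*k + 9, B(k)=k**2 + 8*k + 16, C(k)=1.
Set up (k**2 + 6*k + 9)·f(k+1) − (k**2 + 6*k + 9)·f(k) − (1) = 0.
d = 0 from the (2,2,0) case.
Put f(k) = c0: A·f(k+1) − B(k−1)·f(k) − C = -1; need -1 = 0 — inconsistent ⇒ no f, not summable.

no hypergeometric antidifference exists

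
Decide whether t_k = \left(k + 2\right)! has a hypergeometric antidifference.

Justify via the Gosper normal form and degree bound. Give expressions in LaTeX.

No — t_k has no hypergeometric antidifference.

r(k) = k + 3 after simplifying.
Factor: A=k + 3; B=1; C=1.
Set up (k + 3)·f(k+1) − (1)·f(k) − (1) = 0.
Degrees (1,0,0) ⇒ d ≤ -1.
d = -1 < 0 ⇒ no nonzero polynomial f; not summable.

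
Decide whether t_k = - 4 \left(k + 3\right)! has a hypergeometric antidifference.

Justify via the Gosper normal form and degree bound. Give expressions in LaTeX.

The ratio is k + 4.
A = k + 4, B = 1, C = 1.
f must satisfy (k + 4)·f(k+1) − (1)·f(k) = 1.
d = -1 from the (1,0,0) case.
d = -1 < 0 ⇒ no nonzero polynomial f; not summable.

No; the degree bound rules out any f.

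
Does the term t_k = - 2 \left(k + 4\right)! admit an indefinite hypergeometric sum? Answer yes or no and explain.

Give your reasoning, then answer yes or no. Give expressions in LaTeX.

Ratio r(k) = k + 5.
Gosper form: A/B · C(k+1)/C(k) with A=k + 5, B=1, C=1.
Solve (k + 5)·f(k+1) − (1)·f(k) = 1.
deg f ≤ -1 (via 1,0,0).
deg f ≤ -1 is impossible — no certificate.

No — negative degree bound, so no certificate f.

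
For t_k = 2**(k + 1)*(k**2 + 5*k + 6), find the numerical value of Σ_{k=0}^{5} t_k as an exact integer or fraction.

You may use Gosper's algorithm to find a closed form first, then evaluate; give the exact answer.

Σ = 5628

Compute t_(k+1)/t_k: get 2*(k + 4)/(k + 2).
Normal form (A,B,C) = (2, 1, k**2 + 5*k + 6).
f must satisfy (2)·f(k+1) − (1)·f(k) = k**2 + 5*k + 6.
deg f ≤ 2 (via 0,0,2).
A polynomial solution: f(k) = k**2 + k + 2.
Certificate R = B(k−1)f/C = (k**2 + k + 2)/((k + 2)*(k + 3)) gives s_k = 2**(k + 1)*(k**2 + k + 2).
Check: Δs_k = 2**(k + 1)*(k**2 + 5*k + 6). ✓
Evaluate s at k=6 and k=0: 5632 and 4; difference 5628.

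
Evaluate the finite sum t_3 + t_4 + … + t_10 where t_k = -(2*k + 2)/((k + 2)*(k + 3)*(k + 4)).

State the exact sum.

Σ = -74/455

The ratio is (k + 2)**2/((k + 1)*(k + 5)).
A = k + 2, B = k + 5, C = k + 1.
Key eq: (k + 2)·f(k+1) = (k + 4)·f(k) + (k + 1).
Bound: deg f ≤ 2.
Match coefficients ⇒ f(k) = k*(k + 1)/4.
Then R = B(k−1)f/C = k*(k + 4)/4, so s_k = R(k)·t_k = -k*(k + 1)/(2*(k + 2)*(k + 3)).
s_(k+1) − s_k = 2*(-k - 1)/(k**3 + 9*k**2 + 26*k + 24) = t_k.
Sum = s_(11) − s_(3); s_(11) = -33/91, s_(3) = -1/5 ⇒ -74/455.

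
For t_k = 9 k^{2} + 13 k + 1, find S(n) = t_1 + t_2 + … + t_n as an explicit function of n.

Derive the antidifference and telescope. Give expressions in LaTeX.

S(n) = n \left(3 n^{2} + 11 n + 9\right)

Ratio r(k) = (9*k**2 + 31*k + 23)/(9*k**2 + 13*k + 1).
Factor: A=1; B=1; C=k**2 + 13*k/9 + 1/9.
Set up (1)·f(k+1) − (1)·f(k) − (k**2 + 13*k/9 + 1/9) = 0.
Bound: deg f ≤ 3.
Solving with deg f ≤ 3: f(k) = k*(3*k**2 + 2*k - 4)/9.
So s_k = (B(k−1)f/C)·t_k = (k*(3*k**2 + 2*k - 4)/(9*k**2 + 13*k + 1))·t_k = k*(3*k**2 + 2*k - 4).
Check: Δs_k = 9*k**2 + 13*k + 1. ✓
s_(n+1) = 3*n**3 + 11*n**2 + 9*n + 1 and s_(1) = 1, so S(n) = n*(3*n**2 + 11*n + 9).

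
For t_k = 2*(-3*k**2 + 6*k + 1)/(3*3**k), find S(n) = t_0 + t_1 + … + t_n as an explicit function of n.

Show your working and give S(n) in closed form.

Ratio r(k) = (3*k**2 - 4)/(3*(3*k**2 - 6*k - 1)).
So A=1/3 and B=1, with C=k**2 - 2*k - 1/3.
Need (1/3)·f(k+1) − (1)·f(k) = k**2 - 2*k - 1/3.
deg f ≤ 2 (via 0,0,2).
Solve for f: f(k) = -(3*k**2 - 3*k - 1)/2 (degree 2 ≤ 2).
Get s_k = R·t_k = (3*k**2 - 3*k - 1)/3**k with R(k) = B(k−1)f(k)/C(k) = -3*(3*k**2 - 3*k - 1)/(2*(3*k**2 - 6*k - 1)).
s_(k+1) − s_k = 2*(-3*k**2 + 6*k + 1)/(3*3**k) = t_k.
Evaluate: s_(n+1) = 3**(-n - 1)*(3*n**2 + 3*n - 1); subtract s_(0) = -1 ⇒ S(n) = 3**(-n - 1)*(3**(n + 1) + 3*n**2 + 3*n - 1).

S(n) = 3**(-n - 1)*(3**(n + 1) + 3*n**2 + 3*n - 1)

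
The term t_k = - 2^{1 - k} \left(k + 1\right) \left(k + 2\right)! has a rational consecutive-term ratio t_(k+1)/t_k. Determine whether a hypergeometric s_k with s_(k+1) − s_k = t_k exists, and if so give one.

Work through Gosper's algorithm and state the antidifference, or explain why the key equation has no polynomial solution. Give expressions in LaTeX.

The ratio is (k + 2)*(k + 3)/(2*(k + 1)).
Factor: A=k/2 + 3/2; B=1; C=k + 1.
Set up (k/2 + 3/2)·f(k+1) − (1)·f(k) − (k + 1) = 0.
Bound: deg f ≤ 0.
A polynomial solution: f(k) = 2.
Then R = B(k−1)f/C = 2/(k + 1), so s_k = R(k)·t_k = -2**(2 - k)*factorial(k + 2).
Δs = -2**(1 - k)*(k + 1)*factorial(k + 2), as required.

s_k = - 2^{2 - k} \left(k + 2\right)!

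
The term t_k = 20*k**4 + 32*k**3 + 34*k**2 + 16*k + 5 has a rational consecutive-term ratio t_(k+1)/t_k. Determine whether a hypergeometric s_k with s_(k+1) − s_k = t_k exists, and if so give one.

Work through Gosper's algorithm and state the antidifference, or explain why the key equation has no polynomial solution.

s_k = k*(4*k**4 - 2*k**3 + 2*k**2 - k + 2)

The ratio is (20*k**4 + 112*k**3 + 250*k**2 + 260*k + 107)/(20*k**4 + 32*k**3 + 34*k**2 + 16*k + 5).
So A=1 and B=1, with C=k**4 + 8*k**3/5 + 17*k**2/10 + 4*k/5 + 1/4.
Set up (1)·f(k+1) − (1)·f(k) − (k**4 + 8*k**3/5 + 17*k**2/10 + 4*k/5 + 1/4) = 0.
Degrees (0,0,4) ⇒ d ≤ 5.
Solving with deg f ≤ 5: f(k) = k*(4*k**4 - 2*k**3 + 2*k**2 - k + 2)/20.
R(k) = B(k−1)·f(k)/C(k) = k*(4*k**4 - 2*k**3 + 2*k**2 - k + 2)/(20*k**4 + 32*k**3 + 34*k**2 + 16*k + 5); s_k = R·t_k = k*(4*k**4 - 2*k**3 + 2*k**2 - k + 2).
Δs = 20*k**4 + 32*k**3 + 34*k**2 + 16*k + 5, as required.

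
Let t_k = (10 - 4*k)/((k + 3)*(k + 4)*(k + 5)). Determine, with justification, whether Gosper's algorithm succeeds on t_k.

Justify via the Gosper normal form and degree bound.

t_(k+1)/t_k = (k + 3)*(2*k - 3)/((k + 6)*(2*k - 5)).
So A=k + 3 and B=k + 6, with C=k - 5/2.
Solve (k + 3)·f(k+1) − (k + 5)·f(k) = k - 5/2.
deg f ≤ 2 (via 1,1,1).
Solve for f: f(k) = k*(k - 41)/48 (degree 2 ≤ 2).
Certificate R = B(k−1)f/C = k*(k - 41)*(k + 5)/(24*(2*k - 5)) gives s_k = -k*(k - 41)/(12*(k + 3)*(k + 4)).
Δs = 2*(5 - 2*k)/(k**3 + 12*k**2 + 47*k + 60), as required.

Yes. s_k = -k*(k - 41)/(12*(k + 3)*(k + 4)).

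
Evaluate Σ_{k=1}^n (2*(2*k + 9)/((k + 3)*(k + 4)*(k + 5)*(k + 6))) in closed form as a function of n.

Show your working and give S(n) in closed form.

The ratio is (k + 3)*(2*k + 11)/((k + 7)*(2*k + 9)).
So A=k + 3 and B=k + 7, with C=k + 9/2.
Set up (k + 3)·f(k+1) − (k + 6)·f(k) − (k + 9/2) = 0.
Degrees (1,1,1) ⇒ d ≤ 3.
Match coefficients ⇒ f(k) = k*(k + 4)*(k + 8)/30.
R(k) = B(k−1)·f(k)/C(k) = k*(k + 4)*(k + 6)*(k + 8)/(15*(2*k + 9)); s_k = R·t_k = 2*k*(k + 8)/(15*(k**2 + 8*k + 15)).
Verify: 2*(2*k + 9)/(k**4 + 18*k**3 + 119*k**2 + 342*k + 360) matches t_k.
Σ_(k=1)^n t_k = s_(n+1) − s_(1) = (2*(n**2 + 10*n + 9)/(15*(n**2 + 10*n + 24))) − (1/20), i.e. n*(n + 10)/(12*(n**2 + 10*n + 24)).

S(n) = n*(n + 10)/(12*(n**2 + 10*n + 24))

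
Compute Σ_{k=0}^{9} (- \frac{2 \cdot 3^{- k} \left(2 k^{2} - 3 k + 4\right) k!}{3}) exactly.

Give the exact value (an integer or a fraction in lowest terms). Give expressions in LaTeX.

Σ = -1703858/729

The ratio is (k + 1)*(-3*k + 2*(k + 1)**2 + 1)/(3*(2*k**2 - 3*k + 4)).
Factor: A=k/3 + 1/3; B=1; C=k**2 - 3*k/2 + 2.
Need (k/3 + 1/3)·f(k+1) − (1)·f(k) = k**2 - 3*k/2 + 2.
deg f ≤ 1 (via 1,0,2).
Solve for f: f(k) = 3*(2*k - 1)/2 (degree 1 ≤ 1).
Certificate R = B(k−1)f/C = 3*(2*k - 1)/(2*k**2 - 3*k + 4) gives s_k = -2*(2*k - 1)*factorial(k)/3**k.
Δs = -2*(2*k**2 - 3*k + 4)*factorial(k)/(3*3**k), as required.
Evaluate s at k=10 and k=0: -1702400/729 and 2; difference -1703858/729.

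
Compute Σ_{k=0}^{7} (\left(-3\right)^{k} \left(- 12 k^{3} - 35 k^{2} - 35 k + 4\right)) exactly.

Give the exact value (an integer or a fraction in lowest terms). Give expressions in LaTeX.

r(k) = 3*(-12*k**3 - 71*k**2 - 141*k - 78)/(12*k**3 + 35*k**2 + 35*k - 4) after simplifying.
Gosper form: A/B · C(k+1)/C(k) with A=-3, B=1, C=k**3 + 35*k**2/12 + 35*k/12 - 1/3.
Need (-3)·f(k+1) − (1)·f(k) = k**3 + 35*k**2/12 + 35*k/12 - 1/3.
From deg A=0, deg B=0, deg C=3: d=3.
A polynomial solution: f(k) = -(k - 1)*(3*k**2 + 5*k + 4)/12.
Get s_k = R·t_k = (-3)**k*(3*k**3 + 2*k**2 - k - 4) with R(k) = B(k−1)f(k)/C(k) = -(k - 1)*(3*k**2 + 5*k + 4)/(12*k**3 + 35*k**2 + 35*k - 4).
Check: Δs_k = (-3)**k*(-12*k**3 - 35*k**2 - 35*k + 4). ✓
Evaluate s at k=8 and k=0: 10838772 and -4; difference 10838776.

Σ = 10838776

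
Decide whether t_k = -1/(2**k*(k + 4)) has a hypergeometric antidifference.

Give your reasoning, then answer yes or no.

Compute t_(k+1)/t_k: get (k + 4)/(2*(k + 5)).
So A=k/2 + 2 and B=k + 5, with C=1.
Need (k/2 + 2)·f(k+1) − (k + 4)·f(k) = 1.
d = -1 from the (1,1,0) case.
deg f ≤ -1 is impossible — no certificate.

No; the degree bound rules out any f.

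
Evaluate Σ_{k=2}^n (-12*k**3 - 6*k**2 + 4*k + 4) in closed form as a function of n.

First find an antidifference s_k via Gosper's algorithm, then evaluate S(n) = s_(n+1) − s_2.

S(n) = -3*n**4 - 8*n**3 - 4*n**2 + 5*n + 10

Ratio r(k) = (6*k**3 + 21*k**2 + 22*k + 5)/(6*k**3 + 3*k**2 - 2*k - 2).
Normal form (A,B,C) = (1, 1, k**3 + k**2/2 - k/3 - 1/3).
Solve (1)·f(k+1) − (1)·f(k) = k**3 + k**2/2 - k/3 - 1/3.
Degrees (0,0,3) ⇒ d ≤ 4.
Solve for f: f(k) = k*(3*k**3 - 4*k**2 - 2*k - 1)/12 (degree 4 ≤ 4).
Then R = B(k−1)f/C = k*(3*k**3 - 4*k**2 - 2*k - 1)/(2*(6*k**3 + 3*k**2 - 2*k - 2)), so s_k = R(k)·t_k = k*(-3*k**3 + 4*k**2 + 2*k + 1).
Verify: -12*k**3 - 6*k**2 + 4*k + 4 matches t_k.
Telescope: S(n) = s_(n+1) − s_(2) = -3*n**4 - 8*n**3 - 4*n**2 + 5*n + 4 − (-6) = -3*n**4 - 8*n**3 - 4*n**2 + 5*n + 10.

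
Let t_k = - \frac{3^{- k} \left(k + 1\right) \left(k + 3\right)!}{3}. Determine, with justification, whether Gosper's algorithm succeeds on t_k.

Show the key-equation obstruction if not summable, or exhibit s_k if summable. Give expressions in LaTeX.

Yes. s_k = - 3^{- k} \left(k + 3\right)!.

Compute t_(k+1)/t_k: get (k + 2)*(k + 4)/(3*(k + 1)).
Gosper form: A/B · C(k+1)/C(k) with A=k/3 + 4/3, B=1, C=k + 1.
Need (k/3 + 4/3)·f(k+1) − (1)·f(k) = k + 1.
d = 0 from the (1,0,1) case.
Solving with deg f ≤ 0: f(k) = 3.
Then R = B(k−1)f/C = 3/(k + 1), so s_k = R(k)·t_k = -factorial(k + 3)/3**k.
s_(k+1) − s_k = -(k + 1)*factorial(k + 3)/(3*3**k) = t_k.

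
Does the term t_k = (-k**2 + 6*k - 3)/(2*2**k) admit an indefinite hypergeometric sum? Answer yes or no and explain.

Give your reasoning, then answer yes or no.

Yes. s_k = k*(k - 4)/2**k.

Compute t_(k+1)/t_k: get (k**2 - 4*k - 2)/(2*(k**2 - 6*k + 3)).
Normal form (A,B,C) = (1/2, 1, k**2 - 6*k + 3).
Need (1/2)·f(k+1) − (1)·f(k) = k**2 - 6*k + 3.
Bound: deg f ≤ 2.
Solve for f: f(k) = -2*k*(k - 4) (degree 2 ≤ 2).
Get s_k = R·t_k = k*(k - 4)/2**k with R(k) = B(k−1)f(k)/C(k) = -2*k*(k - 4)/(k**2 - 6*k + 3).
Check: Δs_k = (-k**2 + 6*k - 3)/(2*2**k). ✓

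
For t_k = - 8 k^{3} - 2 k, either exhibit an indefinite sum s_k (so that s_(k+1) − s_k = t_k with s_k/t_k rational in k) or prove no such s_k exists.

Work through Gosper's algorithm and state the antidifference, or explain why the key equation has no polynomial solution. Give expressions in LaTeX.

t_(k+1)/t_k = (k + 4*(k + 1)**3 + 1)/(k*(4*k**2 + 1)).
A = 1, B = 1, C = k**3 + k/4.
Key eq: (1)·f(k+1) = (1)·f(k) + (k**3 + k/4).
Bound: deg f ≤ 4.
Coefficient equations give f(k) = k*(k - 1)*(2*k**2 - 2*k + 1)/8.
Get s_k = R·t_k = k*(-2*k**3 + 4*k**2 - 3*k + 1) with R(k) = B(k−1)f(k)/C(k) = (k - 1)*(2*k**2 - 2*k + 1)/(2*(4*k**2 + 1)).
s_(k+1) − s_k = -8*k**3 - 2*k = t_k.

s_k = k \left(- 2 k^{3} + 4 k^{2} - 3 k + 1\right)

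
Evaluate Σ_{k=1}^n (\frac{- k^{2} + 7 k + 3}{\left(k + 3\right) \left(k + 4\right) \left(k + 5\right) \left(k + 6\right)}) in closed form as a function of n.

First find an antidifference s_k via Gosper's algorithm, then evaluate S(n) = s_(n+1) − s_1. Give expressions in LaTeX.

S(n) = \frac{n \left(- n^{2} + 105 n + 166\right)}{120 \left(n^{3} + 15 n^{2} + 74 n + 120\right)}

Ratio r(k) = (k**3 - 2*k**2 - 24*k - 27)/(k**3 - 52*k - 21).
Take A(k)=k + 3, B(k)=k + 7, C(k)=k**2 - 7*k - 3.
Need (k + 3)·f(k+1) − (k + 6)·f(k) = k**2 - 7*k - 3.
deg f ≤ 3 (via 1,1,2).
Solving with deg f ≤ 3: f(k) = -k**2.
Get s_k = R·t_k = k**2/((k + 3)*(k + 4)*(k + 5)) with R(k) = B(k−1)f(k)/C(k) = -k**2*(k + 6)/(k**2 - 7*k - 3).
Verify: (-k**2 + 7*k + 3)/(k**4 + 18*k**3 + 119*k**2 + 342*k + 360) matches t_k.
Σ_(k=1)^n t_k = s_(n+1) − s_(1) = ((n**2 + 2*n + 1)/(n**3 + 15*n**2 + 74*n + 120)) − (1/120), i.e. n*(-n**2 + 105*n + 166)/(120*(n**3 + 15*n**2 + 74*n + 120)).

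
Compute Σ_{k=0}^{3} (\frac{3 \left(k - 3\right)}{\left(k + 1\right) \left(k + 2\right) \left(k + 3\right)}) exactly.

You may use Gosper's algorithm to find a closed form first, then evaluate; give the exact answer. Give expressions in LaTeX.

Compute t_(k+1)/t_k: get (k - 2)*(k + 1)/((k - 3)*(k + 4)).
Factor: A=k + 1; B=k + 4; C=k - 3.
Set up (k + 1)·f(k+1) − (k + 3)·f(k) − (k - 3) = 0.
d = 2 from the (1,1,1) case.
Solve for f: f(k) = -k*(k + 5)/2 (degree 2 ≤ 2).
Then R = B(k−1)f/C = -k*(k + 3)*(k + 5)/(2*(k - 3)), so s_k = R(k)·t_k = 3*k*(-k - 5)/(2*(k + 1)*(k + 2)).
s_(k+1) − s_k = 3*(k - 3)/(k**3 + 6*k**2 + 11*k + 6) = t_k.
Evaluate s at k=4 and k=0: -9/5 and 0; difference -9/5.

Σ = -9/5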